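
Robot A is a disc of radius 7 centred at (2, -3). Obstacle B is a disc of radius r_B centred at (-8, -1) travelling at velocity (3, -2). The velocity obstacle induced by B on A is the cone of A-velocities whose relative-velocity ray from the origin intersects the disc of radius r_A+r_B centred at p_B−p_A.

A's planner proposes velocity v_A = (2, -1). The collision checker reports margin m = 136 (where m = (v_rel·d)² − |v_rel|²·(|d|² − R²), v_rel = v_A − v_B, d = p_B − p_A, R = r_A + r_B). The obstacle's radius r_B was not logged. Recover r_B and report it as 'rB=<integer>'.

m = 136
d = (-10, 2);  v_rel = (-1, 1),  |v_rel|² = 2
v_rel×d = (-1)·(2) − (1)·(-10) = 8
since m = R²·2 − 8²:  R² = (64 + 136) / 2 = 100
R = √100 = 10  ⇒  r_B = 10 − 7 = 3

rB=3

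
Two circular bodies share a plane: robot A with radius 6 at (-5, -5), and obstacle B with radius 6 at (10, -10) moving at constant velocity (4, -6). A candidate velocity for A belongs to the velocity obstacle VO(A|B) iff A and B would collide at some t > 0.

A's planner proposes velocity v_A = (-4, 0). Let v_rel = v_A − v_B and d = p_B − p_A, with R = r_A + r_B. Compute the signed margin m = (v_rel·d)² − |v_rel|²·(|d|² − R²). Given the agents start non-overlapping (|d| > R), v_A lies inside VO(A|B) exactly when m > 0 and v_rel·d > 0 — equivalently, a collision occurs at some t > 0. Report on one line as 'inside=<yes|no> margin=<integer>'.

d = (15, -5),  |d|² = 250;  R = 6+6 = 12,  c = 250−12² = 106
v_rel = (-8, 6),  |v_rel|² = 100;  v_rel·d = (-8)·(15) + (6)·(-5) = -150
100·t² + 300·t + 106 = 0  ⇒  m = (-150)² − 100·106 = 11900
m = 11900 > 0,  v_rel·d = -150 < 0  ⇒  outside

inside=no margin=11900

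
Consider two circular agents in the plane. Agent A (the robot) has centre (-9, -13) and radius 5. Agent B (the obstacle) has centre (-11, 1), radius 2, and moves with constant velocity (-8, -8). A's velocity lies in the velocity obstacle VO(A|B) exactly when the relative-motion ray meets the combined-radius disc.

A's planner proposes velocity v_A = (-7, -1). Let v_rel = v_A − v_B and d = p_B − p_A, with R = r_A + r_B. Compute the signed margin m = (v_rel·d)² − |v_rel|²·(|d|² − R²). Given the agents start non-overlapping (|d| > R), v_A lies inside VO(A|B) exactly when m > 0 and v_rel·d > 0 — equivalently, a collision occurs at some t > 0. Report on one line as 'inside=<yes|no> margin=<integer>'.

d = (-2, 14),  |d|² = 200;  R = 5+2 = 7,  c = 200−7² = 151
v_rel = (1, 7),  |v_rel|² = 50;  v_rel·d = (1)·(-2) + (7)·(14) = 96
50·t² − 192·t + 151 = 0  ⇒  m = 96² − 50·151 = 1666
m = 1666 > 0,  v_rel·d = 96 > 0  ⇒  inside

inside=yes margin=1666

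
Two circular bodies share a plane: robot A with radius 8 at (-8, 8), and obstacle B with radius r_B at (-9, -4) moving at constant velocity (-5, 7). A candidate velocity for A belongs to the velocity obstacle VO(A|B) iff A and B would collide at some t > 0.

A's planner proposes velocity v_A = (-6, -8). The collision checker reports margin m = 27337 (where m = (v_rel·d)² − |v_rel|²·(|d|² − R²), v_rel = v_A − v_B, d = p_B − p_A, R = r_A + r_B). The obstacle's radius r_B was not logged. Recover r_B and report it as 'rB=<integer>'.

m = 27337
d = (-1, -12);  v_rel = (-1, -15),  |v_rel|² = 226
v_rel×d = (-1)·(-12) − (-15)·(-1) = -3
since m = R²·226 − (-3)²:  R² = (9 + 27337) / 226 = 121
R = √121 = 11  ⇒  r_B = 11 − 8 = 3

rB=3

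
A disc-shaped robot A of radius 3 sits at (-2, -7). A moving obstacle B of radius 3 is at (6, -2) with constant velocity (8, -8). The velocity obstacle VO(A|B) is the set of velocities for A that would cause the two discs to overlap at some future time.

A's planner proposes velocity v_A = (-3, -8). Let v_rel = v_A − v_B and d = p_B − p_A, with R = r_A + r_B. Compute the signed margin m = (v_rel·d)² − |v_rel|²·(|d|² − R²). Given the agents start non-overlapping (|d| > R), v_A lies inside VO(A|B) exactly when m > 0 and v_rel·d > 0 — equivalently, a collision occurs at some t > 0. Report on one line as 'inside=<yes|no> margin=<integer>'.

d = (8, 5),  |d|² = 89;  R = 3+3 = 6,  c = 89−6² = 53
v_rel = (-11, 0),  |v_rel|² = 121;  v_rel·d = (-11)·(8) + (0)·(5) = -88
121·t² + 176·t + 53 = 0  ⇒  m = (-88)² − 121·53 = 1331
m = 1331 > 0,  v_rel·d = -88 < 0  ⇒  outside

inside=no margin=1331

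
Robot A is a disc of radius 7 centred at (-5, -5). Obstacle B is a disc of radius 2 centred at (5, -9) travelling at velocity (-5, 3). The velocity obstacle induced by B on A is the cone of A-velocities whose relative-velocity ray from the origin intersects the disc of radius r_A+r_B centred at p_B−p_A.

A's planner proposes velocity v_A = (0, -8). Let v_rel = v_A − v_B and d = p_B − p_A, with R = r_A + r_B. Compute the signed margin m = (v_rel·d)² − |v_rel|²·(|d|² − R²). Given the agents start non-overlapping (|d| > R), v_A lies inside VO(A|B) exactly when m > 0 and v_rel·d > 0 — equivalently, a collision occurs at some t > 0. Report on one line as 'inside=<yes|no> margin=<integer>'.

d = (10, -4),  |d|² = 116;  R = 7+2 = 9,  c = 116−9² = 35
v_rel = (5, -11),  |v_rel|² = 146;  v_rel·d = (5)·(10) + (-11)·(-4) = 94
146·t² − 188·t + 35 = 0  ⇒  m = 94² − 146·35 = 3726
m = 3726 > 0,  v_rel·d = 94 > 0  ⇒  inside

inside=yes margin=3726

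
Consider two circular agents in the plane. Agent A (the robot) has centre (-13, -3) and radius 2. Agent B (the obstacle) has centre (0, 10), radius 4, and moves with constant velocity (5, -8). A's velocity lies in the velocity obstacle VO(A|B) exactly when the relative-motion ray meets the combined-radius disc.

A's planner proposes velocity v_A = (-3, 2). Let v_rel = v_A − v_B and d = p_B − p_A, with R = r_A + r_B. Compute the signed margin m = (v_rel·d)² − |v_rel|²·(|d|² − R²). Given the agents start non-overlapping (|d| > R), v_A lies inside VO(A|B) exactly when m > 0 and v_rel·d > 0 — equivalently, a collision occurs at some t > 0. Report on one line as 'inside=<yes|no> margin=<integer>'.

d = (13, 13),  |d|² = 338;  R = 2+4 = 6,  c = 338−6² = 302
v_rel = (-8, 10),  |v_rel|² = 164;  v_rel·d = (-8)·(13) + (10)·(13) = 26
164·t² − 52·t + 302 = 0  ⇒  m = 26² − 164·302 = -48852
m = -48852 < 0,  v_rel·d = 26 > 0  ⇒  outside

inside=no margin=-48852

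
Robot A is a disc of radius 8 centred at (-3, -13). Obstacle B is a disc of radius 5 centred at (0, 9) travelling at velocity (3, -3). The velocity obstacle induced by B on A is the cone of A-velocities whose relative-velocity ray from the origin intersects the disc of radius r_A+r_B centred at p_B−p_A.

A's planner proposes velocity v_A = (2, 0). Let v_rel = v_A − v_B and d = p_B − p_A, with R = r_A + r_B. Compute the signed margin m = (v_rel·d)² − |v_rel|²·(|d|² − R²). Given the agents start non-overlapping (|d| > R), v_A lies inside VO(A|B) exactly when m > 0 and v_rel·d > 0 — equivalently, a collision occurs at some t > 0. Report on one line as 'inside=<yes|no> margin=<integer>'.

d = (3, 22),  |d|² = 493;  R = 8+5 = 13,  c = 493−13² = 324
v_rel = (-1, 3),  |v_rel|² = 10;  v_rel·d = (-1)·(3) + (3)·(22) = 63
10·t² − 126·t + 324 = 0  ⇒  m = 63² − 10·324 = 729
m = 729 > 0,  v_rel·d = 63 > 0  ⇒  inside

inside=yes margin=729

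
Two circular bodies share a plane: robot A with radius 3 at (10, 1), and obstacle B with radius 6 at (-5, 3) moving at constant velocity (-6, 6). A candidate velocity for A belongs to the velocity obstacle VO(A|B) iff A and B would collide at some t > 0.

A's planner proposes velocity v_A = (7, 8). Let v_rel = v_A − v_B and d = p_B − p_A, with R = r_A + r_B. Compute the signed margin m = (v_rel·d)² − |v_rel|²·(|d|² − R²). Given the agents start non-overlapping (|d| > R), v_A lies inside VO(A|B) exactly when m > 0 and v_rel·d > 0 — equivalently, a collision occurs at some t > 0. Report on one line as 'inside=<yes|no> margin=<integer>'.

d = (-15, 2),  |d|² = 229;  R = 3+6 = 9,  c = 229−9² = 148
v_rel = (13, 2),  |v_rel|² = 173;  v_rel·d = (13)·(-15) + (2)·(2) = -191
173·t² + 382·t + 148 = 0  ⇒  m = (-191)² − 173·148 = 10877
m = 10877 > 0,  v_rel·d = -191 < 0  ⇒  outside

inside=no margin=10877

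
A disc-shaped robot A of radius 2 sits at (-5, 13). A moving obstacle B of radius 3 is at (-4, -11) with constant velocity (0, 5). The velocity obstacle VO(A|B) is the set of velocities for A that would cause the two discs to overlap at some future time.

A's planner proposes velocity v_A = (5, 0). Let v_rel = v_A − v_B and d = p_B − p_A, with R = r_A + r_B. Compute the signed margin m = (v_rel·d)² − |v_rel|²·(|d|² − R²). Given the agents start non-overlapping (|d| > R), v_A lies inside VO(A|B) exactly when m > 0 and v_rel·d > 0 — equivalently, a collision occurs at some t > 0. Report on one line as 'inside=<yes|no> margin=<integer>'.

d = (1, -24),  |d|² = 577;  R = 2+3 = 5,  c = 577−5² = 552
v_rel = (5, -5),  |v_rel|² = 50;  v_rel·d = (5)·(1) + (-5)·(-24) = 125
50·t² − 250·t + 552 = 0  ⇒  m = 125² − 50·552 = -11975
m = -11975 < 0,  v_rel·d = 125 > 0  ⇒  outside

inside=no margin=-11975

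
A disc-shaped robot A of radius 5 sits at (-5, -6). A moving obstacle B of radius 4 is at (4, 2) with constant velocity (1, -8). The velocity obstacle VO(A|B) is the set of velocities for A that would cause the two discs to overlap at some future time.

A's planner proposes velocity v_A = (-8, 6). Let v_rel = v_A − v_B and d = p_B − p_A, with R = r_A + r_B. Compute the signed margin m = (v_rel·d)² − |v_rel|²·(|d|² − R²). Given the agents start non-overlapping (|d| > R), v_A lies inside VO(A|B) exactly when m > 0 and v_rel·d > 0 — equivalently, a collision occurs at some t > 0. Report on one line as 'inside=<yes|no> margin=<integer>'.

d = (9, 8),  |d|² = 145;  R = 5+4 = 9,  c = 145−9² = 64
v_rel = (-9, 14),  |v_rel|² = 277;  v_rel·d = (-9)·(9) + (14)·(8) = 31
277·t² − 62·t + 64 = 0  ⇒  m = 31² − 277·64 = -16767
m = -16767 < 0,  v_rel·d = 31 > 0  ⇒  outside

inside=no margin=-16767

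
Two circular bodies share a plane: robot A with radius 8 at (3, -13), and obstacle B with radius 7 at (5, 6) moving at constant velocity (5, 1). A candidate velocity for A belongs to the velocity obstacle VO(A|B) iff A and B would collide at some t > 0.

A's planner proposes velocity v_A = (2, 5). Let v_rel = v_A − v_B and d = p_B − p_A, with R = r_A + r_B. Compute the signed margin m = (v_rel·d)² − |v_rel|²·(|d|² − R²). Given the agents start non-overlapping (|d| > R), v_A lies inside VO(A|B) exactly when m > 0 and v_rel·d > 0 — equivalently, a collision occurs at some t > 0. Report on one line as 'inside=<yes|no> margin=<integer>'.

d = (2, 19),  |d|² = 365;  R = 8+7 = 15,  c = 365−15² = 140
v_rel = (-3, 4),  |v_rel|² = 25;  v_rel·d = (-3)·(2) + (4)·(19) = 70
25·t² − 140·t + 140 = 0  ⇒  m = 70² − 25·140 = 1400
m = 1400 > 0,  v_rel·d = 70 > 0  ⇒  inside

inside=yes margin=1400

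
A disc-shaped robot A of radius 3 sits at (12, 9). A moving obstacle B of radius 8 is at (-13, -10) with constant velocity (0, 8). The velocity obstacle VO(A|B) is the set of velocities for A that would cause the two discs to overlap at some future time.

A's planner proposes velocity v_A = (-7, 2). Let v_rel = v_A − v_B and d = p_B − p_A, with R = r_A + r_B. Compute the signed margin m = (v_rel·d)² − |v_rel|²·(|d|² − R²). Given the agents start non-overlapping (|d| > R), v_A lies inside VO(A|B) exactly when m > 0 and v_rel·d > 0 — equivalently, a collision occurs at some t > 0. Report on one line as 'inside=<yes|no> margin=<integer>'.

d = (-25, -19),  |d|² = 986;  R = 3+8 = 11,  c = 986−11² = 865
v_rel = (-7, -6),  |v_rel|² = 85;  v_rel·d = (-7)·(-25) + (-6)·(-19) = 289
85·t² − 578·t + 865 = 0  ⇒  m = 289² − 85·865 = 9996
m = 9996 > 0,  v_rel·d = 289 > 0  ⇒  inside

inside=yes margin=9996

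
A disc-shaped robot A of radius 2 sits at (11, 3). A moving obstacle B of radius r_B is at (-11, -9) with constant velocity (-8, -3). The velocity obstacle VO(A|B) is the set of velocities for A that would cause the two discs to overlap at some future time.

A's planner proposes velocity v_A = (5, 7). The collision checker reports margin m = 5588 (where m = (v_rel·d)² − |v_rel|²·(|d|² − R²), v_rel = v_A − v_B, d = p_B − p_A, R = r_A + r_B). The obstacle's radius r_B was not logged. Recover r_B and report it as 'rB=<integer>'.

m = 5588
d = (-22, -12);  v_rel = (13, 10),  |v_rel|² = 269
v_rel×d = (13)·(-12) − (10)·(-22) = 64
since m = R²·269 − 64²:  R² = (4096 + 5588) / 269 = 36
R = √36 = 6  ⇒  r_B = 6 − 2 = 4

rB=4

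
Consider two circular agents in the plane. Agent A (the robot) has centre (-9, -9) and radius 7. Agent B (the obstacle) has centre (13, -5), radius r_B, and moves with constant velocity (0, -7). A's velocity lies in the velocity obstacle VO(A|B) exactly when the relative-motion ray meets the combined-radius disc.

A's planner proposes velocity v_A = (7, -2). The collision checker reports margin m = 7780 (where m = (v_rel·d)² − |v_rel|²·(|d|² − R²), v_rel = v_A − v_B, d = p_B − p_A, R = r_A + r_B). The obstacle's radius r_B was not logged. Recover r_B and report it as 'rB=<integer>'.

m = 7780
d = (22, 4);  v_rel = (7, 5),  |v_rel|² = 74
v_rel×d = (7)·(4) − (5)·(22) = -82
since m = R²·74 − (-82)²:  R² = (6724 + 7780) / 74 = 196
R = √196 = 14  ⇒  r_B = 14 − 7 = 7

rB=7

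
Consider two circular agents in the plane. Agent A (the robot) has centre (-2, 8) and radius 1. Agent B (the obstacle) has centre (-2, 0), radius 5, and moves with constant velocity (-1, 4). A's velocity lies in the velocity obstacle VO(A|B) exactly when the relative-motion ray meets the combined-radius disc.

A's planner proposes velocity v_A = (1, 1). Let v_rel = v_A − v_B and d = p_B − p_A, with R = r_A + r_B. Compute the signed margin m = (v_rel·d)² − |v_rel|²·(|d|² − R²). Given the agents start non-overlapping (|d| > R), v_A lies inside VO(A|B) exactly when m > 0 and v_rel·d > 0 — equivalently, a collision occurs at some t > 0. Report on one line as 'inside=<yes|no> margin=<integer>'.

d = (0, -8),  |d|² = 64;  R = 1+5 = 6,  c = 64−6² = 28
v_rel = (2, -3),  |v_rel|² = 13;  v_rel·d = (2)·(0) + (-3)·(-8) = 24
13·t² − 48·t + 28 = 0  ⇒  m = 24² − 13·28 = 212
m = 212 > 0,  v_rel·d = 24 > 0  ⇒  inside

inside=yes margin=212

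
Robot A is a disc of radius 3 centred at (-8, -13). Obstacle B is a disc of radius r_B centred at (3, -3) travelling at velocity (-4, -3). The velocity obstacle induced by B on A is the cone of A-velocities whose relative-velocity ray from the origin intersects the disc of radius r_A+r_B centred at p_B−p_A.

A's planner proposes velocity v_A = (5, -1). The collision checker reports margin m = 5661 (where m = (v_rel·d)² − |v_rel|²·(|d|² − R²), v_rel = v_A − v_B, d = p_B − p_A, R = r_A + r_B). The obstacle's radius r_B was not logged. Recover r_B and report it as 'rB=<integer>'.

m = 5661
d = (11, 10);  v_rel = (9, 2),  |v_rel|² = 85
v_rel×d = (9)·(10) − (2)·(11) = 68
since m = R²·85 − 68²:  R² = (4624 + 5661) / 85 = 121
R = √121 = 11  ⇒  r_B = 11 − 3 = 8

rB=8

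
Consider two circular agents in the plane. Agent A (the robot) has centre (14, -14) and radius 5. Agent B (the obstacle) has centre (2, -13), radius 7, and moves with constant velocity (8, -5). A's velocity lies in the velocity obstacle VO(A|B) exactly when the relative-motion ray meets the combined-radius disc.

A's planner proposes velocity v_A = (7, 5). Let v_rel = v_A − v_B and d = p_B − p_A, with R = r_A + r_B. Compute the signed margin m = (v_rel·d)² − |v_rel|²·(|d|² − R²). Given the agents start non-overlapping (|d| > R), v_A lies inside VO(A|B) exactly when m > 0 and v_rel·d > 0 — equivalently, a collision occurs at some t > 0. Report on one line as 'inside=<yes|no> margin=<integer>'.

d = (-12, 1),  |d|² = 145;  R = 5+7 = 12,  c = 145−12² = 1
v_rel = (-1, 10),  |v_rel|² = 101;  v_rel·d = (-1)·(-12) + (10)·(1) = 22
101·t² − 44·t + 1 = 0  ⇒  m = 22² − 101·1 = 383
m = 383 > 0,  v_rel·d = 22 > 0  ⇒  inside

inside=yes margin=383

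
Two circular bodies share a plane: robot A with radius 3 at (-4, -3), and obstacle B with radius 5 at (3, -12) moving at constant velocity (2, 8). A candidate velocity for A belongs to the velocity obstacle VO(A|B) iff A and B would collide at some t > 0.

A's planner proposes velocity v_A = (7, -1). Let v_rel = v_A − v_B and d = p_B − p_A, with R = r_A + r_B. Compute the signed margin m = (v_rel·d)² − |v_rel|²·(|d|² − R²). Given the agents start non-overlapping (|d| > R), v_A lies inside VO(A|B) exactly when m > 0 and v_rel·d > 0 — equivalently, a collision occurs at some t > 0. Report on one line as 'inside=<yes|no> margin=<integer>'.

d = (7, -9),  |d|² = 130;  R = 3+5 = 8,  c = 130−8² = 66
v_rel = (5, -9),  |v_rel|² = 106;  v_rel·d = (5)·(7) + (-9)·(-9) = 116
106·t² − 232·t + 66 = 0  ⇒  m = 116² − 106·66 = 6460
m = 6460 > 0,  v_rel·d = 116 > 0  ⇒  inside

inside=yes margin=6460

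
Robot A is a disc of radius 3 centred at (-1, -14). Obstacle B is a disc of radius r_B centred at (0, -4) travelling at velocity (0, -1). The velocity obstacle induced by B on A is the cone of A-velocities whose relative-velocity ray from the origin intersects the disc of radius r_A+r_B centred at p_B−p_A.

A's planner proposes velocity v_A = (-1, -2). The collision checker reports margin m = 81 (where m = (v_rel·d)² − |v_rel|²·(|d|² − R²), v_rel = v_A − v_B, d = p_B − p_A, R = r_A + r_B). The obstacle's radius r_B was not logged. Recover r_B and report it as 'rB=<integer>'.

m = 81
d = (1, 10);  v_rel = (-1, -1),  |v_rel|² = 2
v_rel×d = (-1)·(10) − (-1)·(1) = -9
since m = R²·2 − (-9)²:  R² = (81 + 81) / 2 = 81
R = √81 = 9  ⇒  r_B = 9 − 3 = 6

rB=6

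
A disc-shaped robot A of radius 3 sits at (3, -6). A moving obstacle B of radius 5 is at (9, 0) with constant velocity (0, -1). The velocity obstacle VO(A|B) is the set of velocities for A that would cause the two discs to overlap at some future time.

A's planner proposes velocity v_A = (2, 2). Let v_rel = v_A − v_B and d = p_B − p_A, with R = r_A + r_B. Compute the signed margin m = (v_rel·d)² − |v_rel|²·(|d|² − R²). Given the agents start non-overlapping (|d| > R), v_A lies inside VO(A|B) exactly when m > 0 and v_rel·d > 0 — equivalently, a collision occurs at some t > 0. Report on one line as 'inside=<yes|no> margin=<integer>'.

d = (6, 6),  |d|² = 72;  R = 3+5 = 8,  c = 72−8² = 8
v_rel = (2, 3),  |v_rel|² = 13;  v_rel·d = (2)·(6) + (3)·(6) = 30
13·t² − 60·t + 8 = 0  ⇒  m = 30² − 13·8 = 796
m = 796 > 0,  v_rel·d = 30 > 0  ⇒  inside

inside=yes margin=796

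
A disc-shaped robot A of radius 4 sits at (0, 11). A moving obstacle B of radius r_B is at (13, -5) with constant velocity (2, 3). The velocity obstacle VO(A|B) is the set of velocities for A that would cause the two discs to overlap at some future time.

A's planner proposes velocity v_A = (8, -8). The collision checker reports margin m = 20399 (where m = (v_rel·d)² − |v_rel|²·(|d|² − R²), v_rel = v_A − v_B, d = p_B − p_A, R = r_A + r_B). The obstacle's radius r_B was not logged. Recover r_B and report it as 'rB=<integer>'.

m = 20399
d = (13, -16);  v_rel = (6, -11),  |v_rel|² = 157
v_rel×d = (6)·(-16) − (-11)·(13) = 47
since m = R²·157 − 47²:  R² = (2209 + 20399) / 157 = 144
R = √144 = 12  ⇒  r_B = 12 − 4 = 8

rB=8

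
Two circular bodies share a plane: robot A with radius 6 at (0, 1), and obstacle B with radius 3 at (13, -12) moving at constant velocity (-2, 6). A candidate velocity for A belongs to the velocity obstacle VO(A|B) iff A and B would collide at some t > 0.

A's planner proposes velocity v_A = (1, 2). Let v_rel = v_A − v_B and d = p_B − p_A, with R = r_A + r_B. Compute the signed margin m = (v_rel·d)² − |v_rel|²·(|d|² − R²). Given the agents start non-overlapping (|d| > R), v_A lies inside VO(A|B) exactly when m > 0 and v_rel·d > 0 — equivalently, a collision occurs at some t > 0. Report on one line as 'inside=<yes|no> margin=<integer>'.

d = (13, -13),  |d|² = 338;  R = 6+3 = 9,  c = 338−9² = 257
v_rel = (3, -4),  |v_rel|² = 25;  v_rel·d = (3)·(13) + (-4)·(-13) = 91
25·t² − 182·t + 257 = 0  ⇒  m = 91² − 25·257 = 1856
m = 1856 > 0,  v_rel·d = 91 > 0  ⇒  inside

inside=yes margin=1856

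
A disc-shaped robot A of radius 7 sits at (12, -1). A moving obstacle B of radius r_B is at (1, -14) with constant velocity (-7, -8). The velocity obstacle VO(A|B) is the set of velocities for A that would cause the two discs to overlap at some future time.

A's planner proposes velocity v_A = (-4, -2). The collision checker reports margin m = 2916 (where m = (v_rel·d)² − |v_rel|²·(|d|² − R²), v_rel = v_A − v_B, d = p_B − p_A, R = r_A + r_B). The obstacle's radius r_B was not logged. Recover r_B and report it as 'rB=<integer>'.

m = 2916
d = (-11, -13);  v_rel = (3, 6),  |v_rel|² = 45
v_rel×d = (3)·(-13) − (6)·(-11) = 27
since m = R²·45 − 27²:  R² = (729 + 2916) / 45 = 81
R = √81 = 9  ⇒  r_B = 9 − 7 = 2

rB=2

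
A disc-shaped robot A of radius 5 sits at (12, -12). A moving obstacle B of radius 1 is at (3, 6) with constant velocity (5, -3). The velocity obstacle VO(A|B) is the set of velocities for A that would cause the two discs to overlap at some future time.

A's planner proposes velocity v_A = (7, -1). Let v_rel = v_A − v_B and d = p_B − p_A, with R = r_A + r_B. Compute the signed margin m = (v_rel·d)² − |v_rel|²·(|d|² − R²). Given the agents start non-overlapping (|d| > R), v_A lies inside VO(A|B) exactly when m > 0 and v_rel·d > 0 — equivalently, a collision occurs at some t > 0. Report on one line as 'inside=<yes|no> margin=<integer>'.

d = (-9, 18),  |d|² = 405;  R = 5+1 = 6,  c = 405−6² = 369
v_rel = (2, 2),  |v_rel|² = 8;  v_rel·d = (2)·(-9) + (2)·(18) = 18
8·t² − 36·t + 369 = 0  ⇒  m = 18² − 8·369 = -2628
m = -2628 < 0,  v_rel·d = 18 > 0  ⇒  outside

inside=no margin=-2628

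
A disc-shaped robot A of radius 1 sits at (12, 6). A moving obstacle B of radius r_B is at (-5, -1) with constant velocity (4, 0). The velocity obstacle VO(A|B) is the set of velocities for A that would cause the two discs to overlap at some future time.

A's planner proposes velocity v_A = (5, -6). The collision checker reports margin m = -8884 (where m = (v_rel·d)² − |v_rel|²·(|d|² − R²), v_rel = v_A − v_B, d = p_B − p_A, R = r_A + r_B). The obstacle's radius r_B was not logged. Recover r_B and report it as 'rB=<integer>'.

m = -8884
d = (-17, -7);  v_rel = (1, -6),  |v_rel|² = 37
v_rel×d = (1)·(-7) − (-6)·(-17) = -109
since m = R²·37 − (-109)²:  R² = (11881 + -8884) / 37 = 81
R = √81 = 9  ⇒  r_B = 9 − 1 = 8

rB=8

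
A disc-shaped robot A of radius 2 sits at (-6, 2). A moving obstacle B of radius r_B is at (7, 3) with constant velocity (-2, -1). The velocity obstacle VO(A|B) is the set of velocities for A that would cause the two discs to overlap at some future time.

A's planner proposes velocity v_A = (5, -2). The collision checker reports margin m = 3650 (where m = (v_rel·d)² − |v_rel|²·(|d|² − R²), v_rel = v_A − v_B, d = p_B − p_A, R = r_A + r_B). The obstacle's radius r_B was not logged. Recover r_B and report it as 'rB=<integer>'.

m = 3650
d = (13, 1);  v_rel = (7, -1),  |v_rel|² = 50
v_rel×d = (7)·(1) − (-1)·(13) = 20
since m = R²·50 − 20²:  R² = (400 + 3650) / 50 = 81
R = √81 = 9  ⇒  r_B = 9 − 2 = 7

rB=7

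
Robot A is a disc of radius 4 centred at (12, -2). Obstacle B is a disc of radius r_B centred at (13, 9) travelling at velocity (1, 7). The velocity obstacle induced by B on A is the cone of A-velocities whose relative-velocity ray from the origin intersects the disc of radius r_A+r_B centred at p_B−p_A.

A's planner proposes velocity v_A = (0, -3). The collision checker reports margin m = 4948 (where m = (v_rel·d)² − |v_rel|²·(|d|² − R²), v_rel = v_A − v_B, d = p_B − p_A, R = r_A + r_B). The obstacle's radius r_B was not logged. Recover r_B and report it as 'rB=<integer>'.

m = 4948
d = (1, 11);  v_rel = (-1, -10),  |v_rel|² = 101
v_rel×d = (-1)·(11) − (-10)·(1) = -1
since m = R²·101 − (-1)²:  R² = (1 + 4948) / 101 = 49
R = √49 = 7  ⇒  r_B = 7 − 4 = 3

rB=3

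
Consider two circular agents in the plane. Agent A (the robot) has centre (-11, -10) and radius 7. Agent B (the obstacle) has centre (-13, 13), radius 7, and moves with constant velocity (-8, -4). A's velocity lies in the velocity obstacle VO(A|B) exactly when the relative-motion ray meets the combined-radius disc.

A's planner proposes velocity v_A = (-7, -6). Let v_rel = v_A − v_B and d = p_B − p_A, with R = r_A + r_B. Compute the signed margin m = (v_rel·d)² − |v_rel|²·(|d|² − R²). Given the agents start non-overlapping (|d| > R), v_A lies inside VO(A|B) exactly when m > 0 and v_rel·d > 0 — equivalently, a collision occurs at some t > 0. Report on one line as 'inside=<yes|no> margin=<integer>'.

d = (-2, 23),  |d|² = 533;  R = 7+7 = 14,  c = 533−14² = 337
v_rel = (1, -2),  |v_rel|² = 5;  v_rel·d = (1)·(-2) + (-2)·(23) = -48
5·t² + 96·t + 337 = 0  ⇒  m = (-48)² − 5·337 = 619
m = 619 > 0,  v_rel·d = -48 < 0  ⇒  outside

inside=no margin=619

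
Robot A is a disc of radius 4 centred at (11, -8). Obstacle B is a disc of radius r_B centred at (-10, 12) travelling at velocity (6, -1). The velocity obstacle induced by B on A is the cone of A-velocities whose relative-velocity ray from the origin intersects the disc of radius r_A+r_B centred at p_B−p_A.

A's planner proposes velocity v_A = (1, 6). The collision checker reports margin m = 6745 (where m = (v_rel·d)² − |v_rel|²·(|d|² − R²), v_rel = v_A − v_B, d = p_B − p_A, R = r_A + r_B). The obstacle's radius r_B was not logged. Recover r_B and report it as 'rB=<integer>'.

m = 6745
d = (-21, 20);  v_rel = (-5, 7),  |v_rel|² = 74
v_rel×d = (-5)·(20) − (7)·(-21) = 47
since m = R²·74 − 47²:  R² = (2209 + 6745) / 74 = 121
R = √121 = 11  ⇒  r_B = 11 − 4 = 7

rB=7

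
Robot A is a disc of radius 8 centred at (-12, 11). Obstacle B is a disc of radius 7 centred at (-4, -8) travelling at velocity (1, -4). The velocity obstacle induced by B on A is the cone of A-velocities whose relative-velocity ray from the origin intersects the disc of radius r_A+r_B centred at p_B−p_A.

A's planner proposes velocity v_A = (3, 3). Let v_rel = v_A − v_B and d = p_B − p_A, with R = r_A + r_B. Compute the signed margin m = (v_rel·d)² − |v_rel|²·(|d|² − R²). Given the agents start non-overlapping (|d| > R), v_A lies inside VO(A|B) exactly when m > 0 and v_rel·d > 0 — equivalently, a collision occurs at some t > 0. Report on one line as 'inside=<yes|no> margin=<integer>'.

d = (8, -19),  |d|² = 425;  R = 8+7 = 15,  c = 425−15² = 200
v_rel = (2, 7),  |v_rel|² = 53;  v_rel·d = (2)·(8) + (7)·(-19) = -117
53·t² + 234·t + 200 = 0  ⇒  m = (-117)² − 53·200 = 3089
m = 3089 > 0,  v_rel·d = -117 < 0  ⇒  outside

inside=no margin=3089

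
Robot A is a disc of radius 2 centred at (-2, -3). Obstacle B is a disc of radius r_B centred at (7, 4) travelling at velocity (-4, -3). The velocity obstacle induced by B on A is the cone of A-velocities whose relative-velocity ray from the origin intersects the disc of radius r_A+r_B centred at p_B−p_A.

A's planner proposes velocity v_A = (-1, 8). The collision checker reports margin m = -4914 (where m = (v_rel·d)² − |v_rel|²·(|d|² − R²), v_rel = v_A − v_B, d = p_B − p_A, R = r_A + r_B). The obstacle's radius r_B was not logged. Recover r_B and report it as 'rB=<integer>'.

m = -4914
d = (9, 7);  v_rel = (3, 11),  |v_rel|² = 130
v_rel×d = (3)·(7) − (11)·(9) = -78
since m = R²·130 − (-78)²:  R² = (6084 + -4914) / 130 = 9
R = √9 = 3  ⇒  r_B = 3 − 2 = 1

rB=1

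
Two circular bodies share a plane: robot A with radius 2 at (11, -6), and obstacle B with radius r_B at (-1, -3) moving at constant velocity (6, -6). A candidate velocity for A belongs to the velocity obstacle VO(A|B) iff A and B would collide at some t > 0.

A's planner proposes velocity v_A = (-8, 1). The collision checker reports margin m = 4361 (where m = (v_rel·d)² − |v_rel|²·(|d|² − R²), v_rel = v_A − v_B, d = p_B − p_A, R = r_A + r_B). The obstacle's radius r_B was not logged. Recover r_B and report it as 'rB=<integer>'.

m = 4361
d = (-12, 3);  v_rel = (-14, 7),  |v_rel|² = 245
v_rel×d = (-14)·(3) − (7)·(-12) = 42
since m = R²·245 − 42²:  R² = (1764 + 4361) / 245 = 25
R = √25 = 5  ⇒  r_B = 5 − 2 = 3

rB=3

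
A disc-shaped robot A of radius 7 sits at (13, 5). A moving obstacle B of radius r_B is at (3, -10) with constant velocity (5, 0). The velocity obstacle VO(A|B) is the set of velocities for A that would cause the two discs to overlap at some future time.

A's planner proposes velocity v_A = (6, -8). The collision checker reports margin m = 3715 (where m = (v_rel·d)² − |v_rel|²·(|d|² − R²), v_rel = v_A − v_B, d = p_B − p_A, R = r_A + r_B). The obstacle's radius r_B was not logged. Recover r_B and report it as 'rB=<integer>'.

m = 3715
d = (-10, -15);  v_rel = (1, -8),  |v_rel|² = 65
v_rel×d = (1)·(-15) − (-8)·(-10) = -95
since m = R²·65 − (-95)²:  R² = (9025 + 3715) / 65 = 196
R = √196 = 14  ⇒  r_B = 14 − 7 = 7

rB=7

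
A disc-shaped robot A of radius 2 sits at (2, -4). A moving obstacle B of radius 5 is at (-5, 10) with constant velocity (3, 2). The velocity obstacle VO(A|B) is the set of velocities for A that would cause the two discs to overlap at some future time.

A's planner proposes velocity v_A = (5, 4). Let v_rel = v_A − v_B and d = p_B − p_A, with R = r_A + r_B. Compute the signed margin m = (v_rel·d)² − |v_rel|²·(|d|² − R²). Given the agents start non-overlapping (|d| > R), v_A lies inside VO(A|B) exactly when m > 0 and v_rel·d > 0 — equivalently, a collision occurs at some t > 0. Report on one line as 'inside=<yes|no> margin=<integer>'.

d = (-7, 14),  |d|² = 245;  R = 2+5 = 7,  c = 245−7² = 196
v_rel = (2, 2),  |v_rel|² = 8;  v_rel·d = (2)·(-7) + (2)·(14) = 14
8·t² − 28·t + 196 = 0  ⇒  m = 14² − 8·196 = -1372
m = -1372 < 0,  v_rel·d = 14 > 0  ⇒  outside

inside=no margin=-1372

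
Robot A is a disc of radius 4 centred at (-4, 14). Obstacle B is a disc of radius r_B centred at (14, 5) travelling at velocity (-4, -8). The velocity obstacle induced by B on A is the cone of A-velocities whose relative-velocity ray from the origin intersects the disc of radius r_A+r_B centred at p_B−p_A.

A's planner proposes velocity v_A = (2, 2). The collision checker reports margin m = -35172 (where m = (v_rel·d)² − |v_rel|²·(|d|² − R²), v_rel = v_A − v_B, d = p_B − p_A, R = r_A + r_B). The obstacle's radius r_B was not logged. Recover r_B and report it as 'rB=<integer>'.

m = -35172
d = (18, -9);  v_rel = (6, 10),  |v_rel|² = 136
v_rel×d = (6)·(-9) − (10)·(18) = -234
since m = R²·136 − (-234)²:  R² = (54756 + -35172) / 136 = 144
R = √144 = 12  ⇒  r_B = 12 − 4 = 8

rB=8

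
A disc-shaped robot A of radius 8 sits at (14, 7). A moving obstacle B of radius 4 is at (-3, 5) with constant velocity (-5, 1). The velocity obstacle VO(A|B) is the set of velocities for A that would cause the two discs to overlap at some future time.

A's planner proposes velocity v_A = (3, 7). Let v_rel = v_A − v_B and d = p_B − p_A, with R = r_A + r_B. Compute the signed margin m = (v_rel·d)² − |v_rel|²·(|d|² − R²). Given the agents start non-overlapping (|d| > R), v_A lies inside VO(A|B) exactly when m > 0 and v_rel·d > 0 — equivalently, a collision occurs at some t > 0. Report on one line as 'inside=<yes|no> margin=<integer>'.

d = (-17, -2),  |d|² = 293;  R = 8+4 = 12,  c = 293−12² = 149
v_rel = (8, 6),  |v_rel|² = 100;  v_rel·d = (8)·(-17) + (6)·(-2) = -148
100·t² + 296·t + 149 = 0  ⇒  m = (-148)² − 100·149 = 7004
m = 7004 > 0,  v_rel·d = -148 < 0  ⇒  outside

inside=no margin=7004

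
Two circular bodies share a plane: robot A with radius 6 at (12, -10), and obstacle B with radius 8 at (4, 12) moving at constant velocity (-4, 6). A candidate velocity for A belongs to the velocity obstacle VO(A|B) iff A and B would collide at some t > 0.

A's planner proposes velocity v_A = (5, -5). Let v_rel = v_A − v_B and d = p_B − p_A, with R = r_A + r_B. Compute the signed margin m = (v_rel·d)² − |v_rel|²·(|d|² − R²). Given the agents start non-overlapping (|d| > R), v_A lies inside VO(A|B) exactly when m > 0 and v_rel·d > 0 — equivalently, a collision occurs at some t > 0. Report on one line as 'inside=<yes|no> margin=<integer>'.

d = (-8, 22),  |d|² = 548;  R = 6+8 = 14,  c = 548−14² = 352
v_rel = (9, -11),  |v_rel|² = 202;  v_rel·d = (9)·(-8) + (-11)·(22) = -314
202·t² + 628·t + 352 = 0  ⇒  m = (-314)² − 202·352 = 27492
m = 27492 > 0,  v_rel·d = -314 < 0  ⇒  outside

inside=no margin=27492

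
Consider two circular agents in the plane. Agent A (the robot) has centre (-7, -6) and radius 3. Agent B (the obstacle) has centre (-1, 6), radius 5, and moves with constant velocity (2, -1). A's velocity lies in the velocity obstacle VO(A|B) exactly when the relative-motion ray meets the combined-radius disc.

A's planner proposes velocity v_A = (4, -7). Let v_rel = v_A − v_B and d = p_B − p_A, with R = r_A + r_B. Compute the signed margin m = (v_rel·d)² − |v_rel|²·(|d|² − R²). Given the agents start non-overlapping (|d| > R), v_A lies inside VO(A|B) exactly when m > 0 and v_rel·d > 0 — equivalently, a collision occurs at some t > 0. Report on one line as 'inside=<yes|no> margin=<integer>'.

d = (6, 12),  |d|² = 180;  R = 3+5 = 8,  c = 180−8² = 116
v_rel = (2, -6),  |v_rel|² = 40;  v_rel·d = (2)·(6) + (-6)·(12) = -60
40·t² + 120·t + 116 = 0  ⇒  m = (-60)² − 40·116 = -1040
m = -1040 < 0,  v_rel·d = -60 < 0  ⇒  outside

inside=no margin=-1040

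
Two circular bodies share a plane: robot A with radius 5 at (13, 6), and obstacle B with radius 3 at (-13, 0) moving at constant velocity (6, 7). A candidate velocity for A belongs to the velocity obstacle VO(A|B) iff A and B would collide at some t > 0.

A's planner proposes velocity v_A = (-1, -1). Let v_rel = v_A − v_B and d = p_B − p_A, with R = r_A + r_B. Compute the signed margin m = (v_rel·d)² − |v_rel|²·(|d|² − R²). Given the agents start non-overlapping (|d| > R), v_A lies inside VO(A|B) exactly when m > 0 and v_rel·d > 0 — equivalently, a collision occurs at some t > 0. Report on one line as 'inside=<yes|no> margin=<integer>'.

d = (-26, -6),  |d|² = 712;  R = 5+3 = 8,  c = 712−8² = 648
v_rel = (-7, -8),  |v_rel|² = 113;  v_rel·d = (-7)·(-26) + (-8)·(-6) = 230
113·t² − 460·t + 648 = 0  ⇒  m = 230² − 113·648 = -20324
m = -20324 < 0,  v_rel·d = 230 > 0  ⇒  outside

inside=no margin=-20324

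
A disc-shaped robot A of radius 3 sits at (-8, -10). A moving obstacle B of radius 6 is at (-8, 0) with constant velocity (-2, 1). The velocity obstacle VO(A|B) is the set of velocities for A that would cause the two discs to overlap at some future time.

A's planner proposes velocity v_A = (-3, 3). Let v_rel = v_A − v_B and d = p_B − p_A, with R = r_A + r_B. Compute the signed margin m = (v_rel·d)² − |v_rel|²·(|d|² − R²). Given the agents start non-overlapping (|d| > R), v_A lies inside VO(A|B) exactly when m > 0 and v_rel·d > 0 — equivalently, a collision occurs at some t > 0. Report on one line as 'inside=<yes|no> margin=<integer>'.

d = (0, 10),  |d|² = 100;  R = 3+6 = 9,  c = 100−9² = 19
v_rel = (-1, 2),  |v_rel|² = 5;  v_rel·d = (-1)·(0) + (2)·(10) = 20
5·t² − 40·t + 19 = 0  ⇒  m = 20² − 5·19 = 305
m = 305 > 0,  v_rel·d = 20 > 0  ⇒  inside

inside=yes margin=305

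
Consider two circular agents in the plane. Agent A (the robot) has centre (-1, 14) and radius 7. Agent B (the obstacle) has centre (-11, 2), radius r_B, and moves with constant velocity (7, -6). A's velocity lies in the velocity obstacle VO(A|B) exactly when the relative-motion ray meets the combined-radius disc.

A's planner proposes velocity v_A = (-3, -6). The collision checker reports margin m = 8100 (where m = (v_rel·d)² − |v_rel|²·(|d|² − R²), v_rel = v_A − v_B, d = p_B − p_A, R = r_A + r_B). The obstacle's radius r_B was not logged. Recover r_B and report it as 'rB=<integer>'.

m = 8100
d = (-10, -12);  v_rel = (-10, 0),  |v_rel|² = 100
v_rel×d = (-10)·(-12) − (0)·(-10) = 120
since m = R²·100 − 120²:  R² = (14400 + 8100) / 100 = 225
R = √225 = 15  ⇒  r_B = 15 − 7 = 8

rB=8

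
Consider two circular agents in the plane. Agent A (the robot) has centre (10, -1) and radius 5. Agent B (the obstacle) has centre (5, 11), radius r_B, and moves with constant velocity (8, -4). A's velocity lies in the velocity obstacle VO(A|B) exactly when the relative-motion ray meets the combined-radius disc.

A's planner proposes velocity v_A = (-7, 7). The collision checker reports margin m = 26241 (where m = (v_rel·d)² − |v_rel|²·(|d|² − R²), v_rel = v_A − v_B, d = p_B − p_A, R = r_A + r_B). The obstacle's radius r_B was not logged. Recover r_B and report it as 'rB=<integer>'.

m = 26241
d = (-5, 12);  v_rel = (-15, 11),  |v_rel|² = 346
v_rel×d = (-15)·(12) − (11)·(-5) = -125
since m = R²·346 − (-125)²:  R² = (15625 + 26241) / 346 = 121
R = √121 = 11  ⇒  r_B = 11 − 5 = 6

rB=6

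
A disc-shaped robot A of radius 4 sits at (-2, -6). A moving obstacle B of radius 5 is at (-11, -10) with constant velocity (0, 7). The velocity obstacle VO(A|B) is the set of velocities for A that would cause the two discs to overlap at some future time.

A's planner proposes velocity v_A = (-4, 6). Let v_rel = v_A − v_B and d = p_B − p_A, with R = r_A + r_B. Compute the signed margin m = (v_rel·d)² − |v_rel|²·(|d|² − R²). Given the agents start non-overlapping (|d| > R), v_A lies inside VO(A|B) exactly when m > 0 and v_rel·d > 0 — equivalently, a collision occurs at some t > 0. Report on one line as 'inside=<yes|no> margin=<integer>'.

d = (-9, -4),  |d|² = 97;  R = 4+5 = 9,  c = 97−9² = 16
v_rel = (-4, -1),  |v_rel|² = 17;  v_rel·d = (-4)·(-9) + (-1)·(-4) = 40
17·t² − 80·t + 16 = 0  ⇒  m = 40² − 17·16 = 1328
m = 1328 > 0,  v_rel·d = 40 > 0  ⇒  inside

inside=yes margin=1328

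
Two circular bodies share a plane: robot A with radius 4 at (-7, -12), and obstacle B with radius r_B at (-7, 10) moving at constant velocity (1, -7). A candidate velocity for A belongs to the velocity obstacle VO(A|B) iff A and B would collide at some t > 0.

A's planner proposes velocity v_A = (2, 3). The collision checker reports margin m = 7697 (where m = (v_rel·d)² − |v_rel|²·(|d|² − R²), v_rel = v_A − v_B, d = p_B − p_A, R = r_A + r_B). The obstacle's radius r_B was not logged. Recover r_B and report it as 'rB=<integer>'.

m = 7697
d = (0, 22);  v_rel = (1, 10),  |v_rel|² = 101
v_rel×d = (1)·(22) − (10)·(0) = 22
since m = R²·101 − 22²:  R² = (484 + 7697) / 101 = 81
R = √81 = 9  ⇒  r_B = 9 − 4 = 5

rB=5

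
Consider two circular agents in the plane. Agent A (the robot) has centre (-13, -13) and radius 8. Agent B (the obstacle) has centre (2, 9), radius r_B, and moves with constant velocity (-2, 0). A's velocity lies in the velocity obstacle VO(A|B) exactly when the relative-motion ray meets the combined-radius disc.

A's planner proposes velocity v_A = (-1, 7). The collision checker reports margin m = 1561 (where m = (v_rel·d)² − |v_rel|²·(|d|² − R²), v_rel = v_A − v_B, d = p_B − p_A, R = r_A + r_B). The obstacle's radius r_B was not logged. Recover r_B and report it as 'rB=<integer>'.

m = 1561
d = (15, 22);  v_rel = (1, 7),  |v_rel|² = 50
v_rel×d = (1)·(22) − (7)·(15) = -83
since m = R²·50 − (-83)²:  R² = (6889 + 1561) / 50 = 169
R = √169 = 13  ⇒  r_B = 13 − 8 = 5

rB=5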